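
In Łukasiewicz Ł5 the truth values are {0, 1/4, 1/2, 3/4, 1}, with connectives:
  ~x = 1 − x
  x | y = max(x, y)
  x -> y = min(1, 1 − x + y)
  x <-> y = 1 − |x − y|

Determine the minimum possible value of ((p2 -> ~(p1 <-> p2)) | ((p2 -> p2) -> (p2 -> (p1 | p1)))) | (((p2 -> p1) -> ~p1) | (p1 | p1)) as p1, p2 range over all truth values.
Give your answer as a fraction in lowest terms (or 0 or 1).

3/4

Take p1 = 1/2, p2 = 3/4:
p1 <-> p2 = 1/2 <-> 3/4 = 3/4
~(p1 <-> p2) = ~3/4 = 1/4
p2 -> ~(p1 <-> p2) = 3/4 -> 1/4 = 1/2
p2 -> p2 = 3/4 -> 3/4 = 1
p1 | p1 = 1/2 | 1/2 = 1/2
p2 -> (p1 | p1) = 3/4 -> 1/2 = 3/4
(p2 -> p2) -> (p2 -> (p1 | p1)) = 1 -> 3/4 = 3/4
(p2 -> ~(p1 <-> p2)) | ((p2 -> p2) -> (p2 -> (p1 | p1))) = 1/2 | 3/4 = 3/4
p2 -> p1 = 3/4 -> 1/2 = 3/4
~p1 = ~1/2 = 1/2
(p2 -> p1) -> ~p1 = 3/4 -> 1/2 = 3/4
p1 | p1 = 1/2 | 1/2 = 1/2
((p2 -> p1) -> ~p1) | (p1 | p1) = 3/4 | 1/2 = 3/4
((p2 -> ~(p1 <-> p2)) | ((p2 -> p2) -> (p2 -> (p1 | p1)))) | (((p2 -> p1) -> ~p1) | (p1 | p1)) = 3/4 | 3/4 = 3/4
No assignment yields a value below 3/4, so this is the minimum.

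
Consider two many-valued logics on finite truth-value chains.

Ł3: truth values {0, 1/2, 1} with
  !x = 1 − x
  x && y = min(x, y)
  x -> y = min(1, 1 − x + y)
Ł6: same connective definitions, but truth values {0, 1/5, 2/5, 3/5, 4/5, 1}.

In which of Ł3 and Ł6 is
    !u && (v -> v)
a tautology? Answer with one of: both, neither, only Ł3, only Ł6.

neither

In Ł3: at u = 1/2, v = 0 the value is 1/2 — not a tautology.
In Ł6: at u = 1/5, v = 0 the value is 4/5 — not a tautology.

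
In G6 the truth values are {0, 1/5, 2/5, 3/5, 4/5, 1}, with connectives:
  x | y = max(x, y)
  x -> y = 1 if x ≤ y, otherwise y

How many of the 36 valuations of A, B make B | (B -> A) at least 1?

value 1: 26 assignments (counts)
value 4/5: 4 assignments
value 3/5: 3 assignments
value 2/5: 2 assignments
value 1/5: 1 assignment
So 26 of the 36 assignments meet the threshold.

26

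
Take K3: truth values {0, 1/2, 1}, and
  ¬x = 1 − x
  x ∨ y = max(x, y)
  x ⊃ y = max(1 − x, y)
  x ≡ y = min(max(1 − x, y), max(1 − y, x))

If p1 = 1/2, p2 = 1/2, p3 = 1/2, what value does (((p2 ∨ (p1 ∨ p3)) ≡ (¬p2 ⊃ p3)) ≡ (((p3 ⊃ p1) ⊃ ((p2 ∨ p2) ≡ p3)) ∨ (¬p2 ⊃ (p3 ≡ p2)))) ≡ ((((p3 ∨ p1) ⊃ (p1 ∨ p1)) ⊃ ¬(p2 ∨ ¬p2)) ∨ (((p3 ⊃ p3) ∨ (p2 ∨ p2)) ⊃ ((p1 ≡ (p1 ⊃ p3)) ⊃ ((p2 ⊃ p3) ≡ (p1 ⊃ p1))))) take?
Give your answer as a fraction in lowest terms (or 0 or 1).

1/2

p1 ∨ p3 = 1/2 ∨ 1/2 = 1/2
p2 ∨ (p1 ∨ p3) = 1/2 ∨ 1/2 = 1/2
¬p2 = ¬1/2 = 1/2
¬p2 ⊃ p3 = 1/2 ⊃ 1/2 = 1/2
(p2 ∨ (p1 ∨ p3)) ≡ (¬p2 ⊃ p3) = 1/2 ≡ 1/2 = 1/2
p3 ⊃ p1 = 1/2 ⊃ 1/2 = 1/2
p2 ∨ p2 = 1/2 ∨ 1/2 = 1/2
(p2 ∨ p2) ≡ p3 = 1/2 ≡ 1/2 = 1/2
(p3 ⊃ p1) ⊃ ((p2 ∨ p2) ≡ p3) = 1/2 ⊃ 1/2 = 1/2
¬p2 = ¬1/2 = 1/2
p3 ≡ p2 = 1/2 ≡ 1/2 = 1/2
¬p2 ⊃ (p3 ≡ p2) = 1/2 ⊃ 1/2 = 1/2
((p3 ⊃ p1) ⊃ ((p2 ∨ p2) ≡ p3)) ∨ (¬p2 ⊃ (p3 ≡ p2)) = 1/2 ∨ 1/2 = 1/2
((p2 ∨ (p1 ∨ p3)) ≡ (¬p2 ⊃ p3)) ≡ (((p3 ⊃ p1) ⊃ ((p2 ∨ p2) ≡ p3)) ∨ (¬p2 ⊃ (p3 ≡ p2))) = 1/2 ≡ 1/2 = 1/2
p3 ∨ p1 = 1/2 ∨ 1/2 = 1/2
p1 ∨ p1 = 1/2 ∨ 1/2 = 1/2
(p3 ∨ p1) ⊃ (p1 ∨ p1) = 1/2 ⊃ 1/2 = 1/2
¬p2 = ¬1/2 = 1/2
p2 ∨ ¬p2 = 1/2 ∨ 1/2 = 1/2
¬(p2 ∨ ¬p2) = ¬1/2 = 1/2
((p3 ∨ p1) ⊃ (p1 ∨ p1)) ⊃ ¬(p2 ∨ ¬p2) = 1/2 ⊃ 1/2 = 1/2
p3 ⊃ p3 = 1/2 ⊃ 1/2 = 1/2
p2 ∨ p2 = 1/2 ∨ 1/2 = 1/2
(p3 ⊃ p3) ∨ (p2 ∨ p2) = 1/2 ∨ 1/2 = 1/2
p1 ⊃ p3 = 1/2 ⊃ 1/2 = 1/2
p1 ≡ (p1 ⊃ p3) = 1/2 ≡ 1/2 = 1/2
p2 ⊃ p3 = 1/2 ⊃ 1/2 = 1/2
p1 ⊃ p1 = 1/2 ⊃ 1/2 = 1/2
(p2 ⊃ p3) ≡ (p1 ⊃ p1) = 1/2 ≡ 1/2 = 1/2
(p1 ≡ (p1 ⊃ p3)) ⊃ ((p2 ⊃ p3) ≡ (p1 ⊃ p1)) = 1/2 ⊃ 1/2 = 1/2
((p3 ⊃ p3) ∨ (p2 ∨ p2)) ⊃ ((p1 ≡ (p1 ⊃ p3)) ⊃ ((p2 ⊃ p3) ≡ (p1 ⊃ p1))) = 1/2 ⊃ 1/2 = 1/2
(((p3 ∨ p1) ⊃ (p1 ∨ p1)) ⊃ ¬(p2 ∨ ¬p2)) ∨ (((p3 ⊃ p3) ∨ (p2 ∨ p2)) ⊃ ((p1 ≡ (p1 ⊃ p3)) ⊃ ((p2 ⊃ p3) ≡ (p1 ⊃ p1)))) = 1/2 ∨ 1/2 = 1/2
(((p2 ∨ (p1 ∨ p3)) ≡ (¬p2 ⊃ p3)) ≡ (((p3 ⊃ p1) ⊃ ((p2 ∨ p2) ≡ p3)) ∨ (¬p2 ⊃ (p3 ≡ p2)))) ≡ ((((p3 ∨ p1) ⊃ (p1 ∨ p1)) ⊃ ¬(p2 ∨ ¬p2)) ∨ (((p3 ⊃ p3) ∨ (p2 ∨ p2)) ⊃ ((p1 ≡ (p1 ⊃ p3)) ⊃ ((p2 ⊃ p3) ≡ (p1 ⊃ p1))))) = 1/2 ≡ 1/2 = 1/2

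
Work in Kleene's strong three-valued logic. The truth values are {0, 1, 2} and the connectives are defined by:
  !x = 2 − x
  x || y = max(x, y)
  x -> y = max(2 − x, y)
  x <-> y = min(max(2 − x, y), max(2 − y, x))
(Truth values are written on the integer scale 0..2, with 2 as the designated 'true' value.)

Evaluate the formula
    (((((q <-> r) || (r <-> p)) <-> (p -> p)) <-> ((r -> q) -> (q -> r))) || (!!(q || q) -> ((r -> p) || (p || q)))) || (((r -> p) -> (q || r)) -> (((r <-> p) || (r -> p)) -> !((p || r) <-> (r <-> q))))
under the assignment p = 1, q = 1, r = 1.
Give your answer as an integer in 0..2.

q <-> r = 1 <-> 1 = 1
r <-> p = 1 <-> 1 = 1
(q <-> r) || (r <-> p) = 1 || 1 = 1
p -> p = 1 -> 1 = 1
((q <-> r) || (r <-> p)) <-> (p -> p) = 1 <-> 1 = 1
r -> q = 1 -> 1 = 1
q -> r = 1 -> 1 = 1
(r -> q) -> (q -> r) = 1 -> 1 = 1
(((q <-> r) || (r <-> p)) <-> (p -> p)) <-> ((r -> q) -> (q -> r)) = 1 <-> 1 = 1
q || q = 1 || 1 = 1
!(q || q) = !1 = 1
!!(q || q) = !1 = 1
r -> p = 1 -> 1 = 1
p || q = 1 || 1 = 1
(r -> p) || (p || q) = 1 || 1 = 1
!!(q || q) -> ((r -> p) || (p || q)) = 1 -> 1 = 1
((((q <-> r) || (r <-> p)) <-> (p -> p)) <-> ((r -> q) -> (q -> r))) || (!!(q || q) -> ((r -> p) || (p || q))) = 1 || 1 = 1
r -> p = 1 -> 1 = 1
q || r = 1 || 1 = 1
(r -> p) -> (q || r) = 1 -> 1 = 1
r <-> p = 1 <-> 1 = 1
r -> p = 1 -> 1 = 1
(r <-> p) || (r -> p) = 1 || 1 = 1
p || r = 1 || 1 = 1
r <-> q = 1 <-> 1 = 1
(p || r) <-> (r <-> q) = 1 <-> 1 = 1
!((p || r) <-> (r <-> q)) = !1 = 1
((r <-> p) || (r -> p)) -> !((p || r) <-> (r <-> q)) = 1 -> 1 = 1
((r -> p) -> (q || r)) -> (((r <-> p) || (r -> p)) -> !((p || r) <-> (r <-> q))) = 1 -> 1 = 1
(((((q <-> r) || (r <-> p)) <-> (p -> p)) <-> ((r -> q) -> (q -> r))) || (!!(q || q) -> ((r -> p) || (p || q)))) || (((r -> p) -> (q || r)) -> (((r <-> p) || (r -> p)) -> !((p || r) <-> (r <-> q)))) = 1 || 1 = 1

1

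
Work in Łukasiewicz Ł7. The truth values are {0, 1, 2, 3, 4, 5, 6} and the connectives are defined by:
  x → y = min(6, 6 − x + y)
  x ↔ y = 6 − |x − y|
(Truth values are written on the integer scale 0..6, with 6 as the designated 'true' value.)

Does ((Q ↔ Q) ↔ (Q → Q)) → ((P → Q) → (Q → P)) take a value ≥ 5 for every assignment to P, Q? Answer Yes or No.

Counterexample: take P = 0, Q = 2.
Q ↔ Q = 2 ↔ 2 = 6
Q → Q = 2 → 2 = 6
(Q ↔ Q) ↔ (Q → Q) = 6 ↔ 6 = 6
P → Q = 0 → 2 = 6
Q → P = 2 → 0 = 4
(P → Q) → (Q → P) = 6 → 4 = 4
((Q ↔ Q) ↔ (Q → Q)) → ((P → Q) → (Q → P)) = 6 → 4 = 4
This gives 4, which is below 5.

No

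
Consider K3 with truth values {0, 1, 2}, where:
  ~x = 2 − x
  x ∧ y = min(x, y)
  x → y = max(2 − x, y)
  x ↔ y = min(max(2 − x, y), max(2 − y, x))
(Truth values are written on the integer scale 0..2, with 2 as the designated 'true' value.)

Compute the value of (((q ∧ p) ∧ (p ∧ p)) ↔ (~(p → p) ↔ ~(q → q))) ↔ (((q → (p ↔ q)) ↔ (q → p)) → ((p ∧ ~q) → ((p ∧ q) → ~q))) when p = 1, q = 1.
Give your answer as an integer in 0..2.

1

q ∧ p = 1 ∧ 1 = 1
p ∧ p = 1 ∧ 1 = 1
(q ∧ p) ∧ (p ∧ p) = 1 ∧ 1 = 1
p → p = 1 → 1 = 1
~(p → p) = ~1 = 1
q → q = 1 → 1 = 1
~(q → q) = ~1 = 1
~(p → p) ↔ ~(q → q) = 1 ↔ 1 = 1
((q ∧ p) ∧ (p ∧ p)) ↔ (~(p → p) ↔ ~(q → q)) = 1 ↔ 1 = 1
p ↔ q = 1 ↔ 1 = 1
q → (p ↔ q) = 1 → 1 = 1
q → p = 1 → 1 = 1
(q → (p ↔ q)) ↔ (q → p) = 1 ↔ 1 = 1
~q = ~1 = 1
p ∧ ~q = 1 ∧ 1 = 1
p ∧ q = 1 ∧ 1 = 1
~q = ~1 = 1
(p ∧ q) → ~q = 1 → 1 = 1
(p ∧ ~q) → ((p ∧ q) → ~q) = 1 → 1 = 1
((q → (p ↔ q)) ↔ (q → p)) → ((p ∧ ~q) → ((p ∧ q) → ~q)) = 1 → 1 = 1
(((q ∧ p) ∧ (p ∧ p)) ↔ (~(p → p) ↔ ~(q → q))) ↔ (((q → (p ↔ q)) ↔ (q → p)) → ((p ∧ ~q) → ((p ∧ q) → ~q))) = 1 ↔ 1 = 1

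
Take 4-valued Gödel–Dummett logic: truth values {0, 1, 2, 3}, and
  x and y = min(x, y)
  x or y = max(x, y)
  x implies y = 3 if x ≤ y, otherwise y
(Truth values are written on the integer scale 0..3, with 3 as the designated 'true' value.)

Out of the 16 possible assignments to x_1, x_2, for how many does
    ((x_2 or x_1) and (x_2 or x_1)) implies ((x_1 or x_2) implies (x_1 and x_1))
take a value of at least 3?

10

x_1 = 0, x_2 = 0 ↦ 3  ≥
x_1 = 0, x_2 = 1 ↦ 0  <
x_1 = 0, x_2 = 2 ↦ 0  <
x_1 = 0, x_2 = 3 ↦ 0  <
x_1 = 1, x_2 = 0 ↦ 3  ≥
x_1 = 1, x_2 = 1 ↦ 3  ≥
x_1 = 1, x_2 = 2 ↦ 1  <
x_1 = 1, x_2 = 3 ↦ 1  <
x_1 = 2, x_2 = 0 ↦ 3  ≥
x_1 = 2, x_2 = 1 ↦ 3  ≥
x_1 = 2, x_2 = 2 ↦ 3  ≥
x_1 = 2, x_2 = 3 ↦ 2  <
x_1 = 3, x_2 = 0 ↦ 3  ≥
x_1 = 3, x_2 = 1 ↦ 3  ≥
x_1 = 3, x_2 = 2 ↦ 3  ≥
x_1 = 3, x_2 = 3 ↦ 3  ≥
So 10 of the 16 assignments meet the threshold.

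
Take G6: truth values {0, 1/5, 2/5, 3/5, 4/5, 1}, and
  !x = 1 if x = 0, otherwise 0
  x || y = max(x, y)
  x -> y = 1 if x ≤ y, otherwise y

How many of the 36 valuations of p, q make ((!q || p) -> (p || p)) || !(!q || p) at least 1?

value 1: 31 assignments (counts)
value 4/5: 1 assignment
value 3/5: 1 assignment
value 2/5: 1 assignment
value 1/5: 1 assignment
value 0: 1 assignment
So 31 of the 36 assignments meet the threshold.

31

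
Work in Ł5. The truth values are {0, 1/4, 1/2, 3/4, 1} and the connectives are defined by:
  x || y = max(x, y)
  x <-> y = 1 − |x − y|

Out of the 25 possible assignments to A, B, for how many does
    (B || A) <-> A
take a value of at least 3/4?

19

value 1: 15 assignments (counts)
value 3/4: 4 assignments (counts)
value 1/2: 3 assignments
value 1/4: 2 assignments
value 0: 1 assignment
So 19 of the 25 assignments meet the threshold.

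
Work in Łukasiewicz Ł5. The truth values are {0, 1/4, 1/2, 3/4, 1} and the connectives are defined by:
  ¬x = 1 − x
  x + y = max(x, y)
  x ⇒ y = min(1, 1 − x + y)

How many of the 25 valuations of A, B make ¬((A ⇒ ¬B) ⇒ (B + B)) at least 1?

5

value 1: 5 assignments (counts)
value 3/4: 4 assignments
value 1/2: 4 assignments
value 1/4: 3 assignments
value 0: 9 assignments
So 5 of the 25 assignments meet the threshold.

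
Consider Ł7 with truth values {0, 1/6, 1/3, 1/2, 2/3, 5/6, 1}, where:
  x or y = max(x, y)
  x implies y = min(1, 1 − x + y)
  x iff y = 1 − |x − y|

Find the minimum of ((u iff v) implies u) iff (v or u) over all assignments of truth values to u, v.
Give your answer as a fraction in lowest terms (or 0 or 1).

1/2

Take u = 1/2, v = 0:
u iff v = 1/2 iff 0 = 1/2
(u iff v) implies u = 1/2 implies 1/2 = 1
v or u = 0 or 1/2 = 1/2
((u iff v) implies u) iff (v or u) = 1 iff 1/2 = 1/2
No assignment yields a value below 1/2, so this is the minimum.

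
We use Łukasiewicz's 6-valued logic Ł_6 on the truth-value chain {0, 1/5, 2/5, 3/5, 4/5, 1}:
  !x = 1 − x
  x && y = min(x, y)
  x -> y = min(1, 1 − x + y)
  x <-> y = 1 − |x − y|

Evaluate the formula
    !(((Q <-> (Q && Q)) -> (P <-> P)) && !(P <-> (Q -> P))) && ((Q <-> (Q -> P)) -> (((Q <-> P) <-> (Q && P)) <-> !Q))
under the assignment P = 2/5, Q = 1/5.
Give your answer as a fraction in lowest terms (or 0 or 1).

Q && Q = 1/5 && 1/5 = 1/5
Q <-> (Q && Q) = 1/5 <-> 1/5 = 1
P <-> P = 2/5 <-> 2/5 = 1
(Q <-> (Q && Q)) -> (P <-> P) = 1 -> 1 = 1
Q -> P = 1/5 -> 2/5 = 1
P <-> (Q -> P) = 2/5 <-> 1 = 2/5
!(P <-> (Q -> P)) = !2/5 = 3/5
((Q <-> (Q && Q)) -> (P <-> P)) && !(P <-> (Q -> P)) = 1 && 3/5 = 3/5
!(((Q <-> (Q && Q)) -> (P <-> P)) && !(P <-> (Q -> P))) = !3/5 = 2/5
Q -> P = 1/5 -> 2/5 = 1
Q <-> (Q -> P) = 1/5 <-> 1 = 1/5
Q <-> P = 1/5 <-> 2/5 = 4/5
Q && P = 1/5 && 2/5 = 1/5
(Q <-> P) <-> (Q && P) = 4/5 <-> 1/5 = 2/5
!Q = !1/5 = 4/5
((Q <-> P) <-> (Q && P)) <-> !Q = 2/5 <-> 4/5 = 3/5
(Q <-> (Q -> P)) -> (((Q <-> P) <-> (Q && P)) <-> !Q) = 1/5 -> 3/5 = 1
!(((Q <-> (Q && Q)) -> (P <-> P)) && !(P <-> (Q -> P))) && ((Q <-> (Q -> P)) -> (((Q <-> P) <-> (Q && P)) <-> !Q)) = 2/5 && 1 = 2/5

2/5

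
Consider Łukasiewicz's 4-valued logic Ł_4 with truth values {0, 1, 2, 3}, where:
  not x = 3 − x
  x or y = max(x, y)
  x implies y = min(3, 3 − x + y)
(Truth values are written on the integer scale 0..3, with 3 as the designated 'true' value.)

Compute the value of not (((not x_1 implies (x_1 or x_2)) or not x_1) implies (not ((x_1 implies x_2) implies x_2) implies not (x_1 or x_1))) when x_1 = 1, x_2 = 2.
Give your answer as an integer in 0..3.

0

not x_1 = not 1 = 2
x_1 or x_2 = 1 or 2 = 2
not x_1 implies (x_1 or x_2) = 2 implies 2 = 3
not x_1 = not 1 = 2
(not x_1 implies (x_1 or x_2)) or not x_1 = 3 or 2 = 3
x_1 implies x_2 = 1 implies 2 = 3
(x_1 implies x_2) implies x_2 = 3 implies 2 = 2
not ((x_1 implies x_2) implies x_2) = not 2 = 1
x_1 or x_1 = 1 or 1 = 1
not (x_1 or x_1) = not 1 = 2
not ((x_1 implies x_2) implies x_2) implies not (x_1 or x_1) = 1 implies 2 = 3
((not x_1 implies (x_1 or x_2)) or not x_1) implies (not ((x_1 implies x_2) implies x_2) implies not (x_1 or x_1)) = 3 implies 3 = 3
not (((not x_1 implies (x_1 or x_2)) or not x_1) implies (not ((x_1 implies x_2) implies x_2) implies not (x_1 or x_1))) = not 3 = 0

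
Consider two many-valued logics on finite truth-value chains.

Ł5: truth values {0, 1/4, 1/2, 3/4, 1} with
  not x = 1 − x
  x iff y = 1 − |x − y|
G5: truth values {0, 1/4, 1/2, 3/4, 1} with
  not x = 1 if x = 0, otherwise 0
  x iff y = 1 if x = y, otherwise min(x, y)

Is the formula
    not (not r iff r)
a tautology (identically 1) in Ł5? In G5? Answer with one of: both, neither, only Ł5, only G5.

In Ł5: at r = 1/4 the value is 1/2 — not a tautology.
In G5: every assignment gives 1 — tautology.

only G5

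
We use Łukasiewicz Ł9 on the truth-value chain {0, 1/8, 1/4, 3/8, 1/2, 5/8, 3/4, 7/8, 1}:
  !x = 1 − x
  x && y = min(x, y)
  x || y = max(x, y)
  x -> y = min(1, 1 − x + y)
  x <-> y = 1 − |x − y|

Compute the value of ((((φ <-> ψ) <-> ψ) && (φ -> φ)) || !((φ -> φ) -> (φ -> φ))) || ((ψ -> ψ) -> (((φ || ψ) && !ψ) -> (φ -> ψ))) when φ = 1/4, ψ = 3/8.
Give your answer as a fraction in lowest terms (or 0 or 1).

φ <-> ψ = 1/4 <-> 3/8 = 7/8
(φ <-> ψ) <-> ψ = 7/8 <-> 3/8 = 1/2
φ -> φ = 1/4 -> 1/4 = 1
((φ <-> ψ) <-> ψ) && (φ -> φ) = 1/2 && 1 = 1/2
φ -> φ = 1/4 -> 1/4 = 1
φ -> φ = 1/4 -> 1/4 = 1
(φ -> φ) -> (φ -> φ) = 1 -> 1 = 1
!((φ -> φ) -> (φ -> φ)) = !1 = 0
(((φ <-> ψ) <-> ψ) && (φ -> φ)) || !((φ -> φ) -> (φ -> φ)) = 1/2 || 0 = 1/2
ψ -> ψ = 3/8 -> 3/8 = 1
φ || ψ = 1/4 || 3/8 = 3/8
!ψ = !3/8 = 5/8
(φ || ψ) && !ψ = 3/8 && 5/8 = 3/8
φ -> ψ = 1/4 -> 3/8 = 1
((φ || ψ) && !ψ) -> (φ -> ψ) = 3/8 -> 1 = 1
(ψ -> ψ) -> (((φ || ψ) && !ψ) -> (φ -> ψ)) = 1 -> 1 = 1
((((φ <-> ψ) <-> ψ) && (φ -> φ)) || !((φ -> φ) -> (φ -> φ))) || ((ψ -> ψ) -> (((φ || ψ) && !ψ) -> (φ -> ψ))) = 1/2 || 1 = 1

1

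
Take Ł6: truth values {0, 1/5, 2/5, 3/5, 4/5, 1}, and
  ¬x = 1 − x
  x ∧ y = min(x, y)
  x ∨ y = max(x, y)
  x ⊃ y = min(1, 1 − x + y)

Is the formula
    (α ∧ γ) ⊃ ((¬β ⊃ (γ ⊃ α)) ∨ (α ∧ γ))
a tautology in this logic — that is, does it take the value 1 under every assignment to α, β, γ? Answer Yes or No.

At α = 1/5, β = 1, γ = 4/5, for instance:
α ∧ γ = 1/5 ∧ 4/5 = 1/5
¬β = ¬1 = 0
γ ⊃ α = 4/5 ⊃ 1/5 = 2/5
¬β ⊃ (γ ⊃ α) = 0 ⊃ 2/5 = 1
(¬β ⊃ (γ ⊃ α)) ∨ (α ∧ γ) = 1 ∨ 1/5 = 1
(α ∧ γ) ⊃ ((¬β ⊃ (γ ⊃ α)) ∨ (α ∧ γ)) = 1/5 ⊃ 1 = 1
and checking the remaining 215 assignments likewise gives ≥ 1 in every case.

Yes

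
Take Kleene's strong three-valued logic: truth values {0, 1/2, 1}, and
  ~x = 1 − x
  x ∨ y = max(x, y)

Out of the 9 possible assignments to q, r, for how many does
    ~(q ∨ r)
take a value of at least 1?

1

q = 0, r = 0 ↦ 1  ≥
q = 0, r = 1/2 ↦ 1/2  <
q = 0, r = 1 ↦ 0  <
q = 1/2, r = 0 ↦ 1/2  <
q = 1/2, r = 1/2 ↦ 1/2  <
q = 1/2, r = 1 ↦ 0  <
q = 1, r = 0 ↦ 0  <
q = 1, r = 1/2 ↦ 0  <
q = 1, r = 1 ↦ 0  <
So 1 of the 9 assignments meets the threshold.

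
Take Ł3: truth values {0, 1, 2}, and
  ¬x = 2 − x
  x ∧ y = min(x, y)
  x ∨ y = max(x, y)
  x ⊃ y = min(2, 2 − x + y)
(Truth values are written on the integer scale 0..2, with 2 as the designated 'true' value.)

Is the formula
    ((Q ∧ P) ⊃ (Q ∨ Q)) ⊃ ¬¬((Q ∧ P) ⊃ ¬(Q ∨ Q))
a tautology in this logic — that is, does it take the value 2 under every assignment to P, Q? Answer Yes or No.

Counterexample: take P = 1, Q = 2.
Q ∧ P = 2 ∧ 1 = 1
Q ∨ Q = 2 ∨ 2 = 2
(Q ∧ P) ⊃ (Q ∨ Q) = 1 ⊃ 2 = 2
Q ∧ P = 2 ∧ 1 = 1
Q ∨ Q = 2 ∨ 2 = 2
¬(Q ∨ Q) = ¬2 = 0
(Q ∧ P) ⊃ ¬(Q ∨ Q) = 1 ⊃ 0 = 1
¬((Q ∧ P) ⊃ ¬(Q ∨ Q)) = ¬1 = 1
¬¬((Q ∧ P) ⊃ ¬(Q ∨ Q)) = ¬1 = 1
((Q ∧ P) ⊃ (Q ∨ Q)) ⊃ ¬¬((Q ∧ P) ⊃ ¬(Q ∨ Q)) = 2 ⊃ 1 = 1
This gives 1 ≠ 2.

No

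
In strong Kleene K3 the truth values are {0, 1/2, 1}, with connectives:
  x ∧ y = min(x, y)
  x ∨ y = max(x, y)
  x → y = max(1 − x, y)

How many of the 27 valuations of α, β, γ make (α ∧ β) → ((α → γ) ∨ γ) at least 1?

19

value 1: 19 assignments (counts)
value 1/2: 7 assignments
value 0: 1 assignment
So 19 of the 27 assignments meet the threshold.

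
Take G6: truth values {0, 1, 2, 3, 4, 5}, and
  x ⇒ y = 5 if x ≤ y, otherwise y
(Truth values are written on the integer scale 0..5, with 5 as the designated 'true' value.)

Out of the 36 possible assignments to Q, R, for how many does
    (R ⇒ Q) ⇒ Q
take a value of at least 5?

21

value 5: 21 assignments (counts)
value 4: 5 assignments
value 3: 4 assignments
value 2: 3 assignments
value 1: 2 assignments
value 0: 1 assignment
So 21 of the 36 assignments meet the threshold.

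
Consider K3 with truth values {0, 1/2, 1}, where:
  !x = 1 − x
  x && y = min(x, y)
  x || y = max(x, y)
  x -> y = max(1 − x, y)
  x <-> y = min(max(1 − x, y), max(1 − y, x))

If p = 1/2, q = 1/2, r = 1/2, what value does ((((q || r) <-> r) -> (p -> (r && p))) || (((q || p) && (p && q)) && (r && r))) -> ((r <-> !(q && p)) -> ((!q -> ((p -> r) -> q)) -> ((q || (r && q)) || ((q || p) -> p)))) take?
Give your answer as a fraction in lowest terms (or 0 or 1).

q || r = 1/2 || 1/2 = 1/2
(q || r) <-> r = 1/2 <-> 1/2 = 1/2
r && p = 1/2 && 1/2 = 1/2
p -> (r && p) = 1/2 -> 1/2 = 1/2
((q || r) <-> r) -> (p -> (r && p)) = 1/2 -> 1/2 = 1/2
q || p = 1/2 || 1/2 = 1/2
p && q = 1/2 && 1/2 = 1/2
(q || p) && (p && q) = 1/2 && 1/2 = 1/2
r && r = 1/2 && 1/2 = 1/2
((q || p) && (p && q)) && (r && r) = 1/2 && 1/2 = 1/2
(((q || r) <-> r) -> (p -> (r && p))) || (((q || p) && (p && q)) && (r && r)) = 1/2 || 1/2 = 1/2
q && p = 1/2 && 1/2 = 1/2
!(q && p) = !1/2 = 1/2
r <-> !(q && p) = 1/2 <-> 1/2 = 1/2
!q = !1/2 = 1/2
p -> r = 1/2 -> 1/2 = 1/2
(p -> r) -> q = 1/2 -> 1/2 = 1/2
!q -> ((p -> r) -> q) = 1/2 -> 1/2 = 1/2
r && q = 1/2 && 1/2 = 1/2
q || (r && q) = 1/2 || 1/2 = 1/2
q || p = 1/2 || 1/2 = 1/2
(q || p) -> p = 1/2 -> 1/2 = 1/2
(q || (r && q)) || ((q || p) -> p) = 1/2 || 1/2 = 1/2
(!q -> ((p -> r) -> q)) -> ((q || (r && q)) || ((q || p) -> p)) = 1/2 -> 1/2 = 1/2
(r <-> !(q && p)) -> ((!q -> ((p -> r) -> q)) -> ((q || (r && q)) || ((q || p) -> p))) = 1/2 -> 1/2 = 1/2
((((q || r) <-> r) -> (p -> (r && p))) || (((q || p) && (p && q)) && (r && r))) -> ((r <-> !(q && p)) -> ((!q -> ((p -> r) -> q)) -> ((q || (r && q)) || ((q || p) -> p)))) = 1/2 -> 1/2 = 1/2

1/2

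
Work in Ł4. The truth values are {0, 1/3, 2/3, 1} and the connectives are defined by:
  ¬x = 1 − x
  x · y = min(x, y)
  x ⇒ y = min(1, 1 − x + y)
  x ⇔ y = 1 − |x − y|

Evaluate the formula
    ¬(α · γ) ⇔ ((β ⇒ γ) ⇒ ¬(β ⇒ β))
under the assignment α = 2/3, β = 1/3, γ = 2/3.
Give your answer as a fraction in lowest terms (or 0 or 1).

2/3

α · γ = 2/3 · 2/3 = 2/3
¬(α · γ) = ¬2/3 = 1/3
β ⇒ γ = 1/3 ⇒ 2/3 = 1
β ⇒ β = 1/3 ⇒ 1/3 = 1
¬(β ⇒ β) = ¬1 = 0
(β ⇒ γ) ⇒ ¬(β ⇒ β) = 1 ⇒ 0 = 0
¬(α · γ) ⇔ ((β ⇒ γ) ⇒ ¬(β ⇒ β)) = 1/3 ⇔ 0 = 2/3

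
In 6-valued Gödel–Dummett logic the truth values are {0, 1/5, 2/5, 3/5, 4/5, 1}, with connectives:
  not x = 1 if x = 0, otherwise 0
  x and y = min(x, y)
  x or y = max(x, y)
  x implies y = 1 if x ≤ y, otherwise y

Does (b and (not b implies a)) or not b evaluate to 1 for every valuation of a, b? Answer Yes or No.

No

Counterexample: take a = 0, b = 1/5.
not b = not 1/5 = 0
not b implies a = 0 implies 0 = 1
b and (not b implies a) = 1/5 and 1 = 1/5
not b = not 1/5 = 0
(b and (not b implies a)) or not b = 1/5 or 0 = 1/5
This gives 1/5 ≠ 1.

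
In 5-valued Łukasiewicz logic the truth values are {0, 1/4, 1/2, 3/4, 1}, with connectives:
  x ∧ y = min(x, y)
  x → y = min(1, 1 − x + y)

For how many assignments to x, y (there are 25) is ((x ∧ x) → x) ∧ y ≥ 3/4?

10

value 1: 5 assignments (counts)
value 3/4: 5 assignments (counts)
value 1/2: 5 assignments
value 1/4: 5 assignments
value 0: 5 assignments
So 10 of the 25 assignments meet the threshold.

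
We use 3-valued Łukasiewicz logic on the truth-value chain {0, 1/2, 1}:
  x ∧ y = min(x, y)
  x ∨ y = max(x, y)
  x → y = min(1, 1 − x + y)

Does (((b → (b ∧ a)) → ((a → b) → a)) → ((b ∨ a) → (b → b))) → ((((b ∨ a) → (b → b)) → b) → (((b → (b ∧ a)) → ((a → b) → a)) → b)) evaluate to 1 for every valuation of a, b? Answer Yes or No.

a = 0, b = 0 ↦ 1
a = 0, b = 1/2 ↦ 1
a = 0, b = 1 ↦ 1
a = 1/2, b = 0 ↦ 1
a = 1/2, b = 1/2 ↦ 1
a = 1/2, b = 1 ↦ 1
a = 1, b = 0 ↦ 1
a = 1, b = 1/2 ↦ 1
a = 1, b = 1 ↦ 1
Every assignment gives a value ≥ 1.

Yes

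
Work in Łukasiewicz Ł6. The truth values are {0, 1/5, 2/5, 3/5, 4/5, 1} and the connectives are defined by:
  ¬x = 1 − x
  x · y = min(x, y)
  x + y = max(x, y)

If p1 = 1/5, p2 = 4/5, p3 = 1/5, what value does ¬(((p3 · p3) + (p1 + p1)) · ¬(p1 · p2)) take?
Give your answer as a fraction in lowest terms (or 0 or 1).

p3 · p3 = 1/5 · 1/5 = 1/5
p1 + p1 = 1/5 + 1/5 = 1/5
(p3 · p3) + (p1 + p1) = 1/5 + 1/5 = 1/5
p1 · p2 = 1/5 · 4/5 = 1/5
¬(p1 · p2) = ¬1/5 = 4/5
((p3 · p3) + (p1 + p1)) · ¬(p1 · p2) = 1/5 · 4/5 = 1/5
¬(((p3 · p3) + (p1 + p1)) · ¬(p1 · p2)) = ¬1/5 = 4/5

4/5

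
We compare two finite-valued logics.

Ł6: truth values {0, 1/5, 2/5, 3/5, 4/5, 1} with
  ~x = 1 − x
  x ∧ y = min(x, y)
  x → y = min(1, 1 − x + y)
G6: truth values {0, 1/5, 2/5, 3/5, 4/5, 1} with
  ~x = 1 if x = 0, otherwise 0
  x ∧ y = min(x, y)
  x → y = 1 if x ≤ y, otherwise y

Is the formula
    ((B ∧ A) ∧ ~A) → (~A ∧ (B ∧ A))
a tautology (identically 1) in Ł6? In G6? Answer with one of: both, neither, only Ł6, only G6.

In Ł6: every assignment gives 1 — tautology.
In G6: every assignment gives 1 — tautology.

both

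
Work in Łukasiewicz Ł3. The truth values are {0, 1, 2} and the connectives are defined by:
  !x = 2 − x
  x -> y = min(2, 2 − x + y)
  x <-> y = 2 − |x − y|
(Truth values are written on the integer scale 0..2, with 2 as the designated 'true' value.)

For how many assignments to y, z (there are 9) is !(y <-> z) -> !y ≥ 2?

7

y = 0, z = 0 ↦ 2  ≥
y = 0, z = 1 ↦ 2  ≥
y = 0, z = 2 ↦ 2  ≥
y = 1, z = 0 ↦ 2  ≥
y = 1, z = 1 ↦ 2  ≥
y = 1, z = 2 ↦ 2  ≥
y = 2, z = 0 ↦ 0  <
y = 2, z = 1 ↦ 1  <
y = 2, z = 2 ↦ 2  ≥
So 7 of the 9 assignments meet the threshold.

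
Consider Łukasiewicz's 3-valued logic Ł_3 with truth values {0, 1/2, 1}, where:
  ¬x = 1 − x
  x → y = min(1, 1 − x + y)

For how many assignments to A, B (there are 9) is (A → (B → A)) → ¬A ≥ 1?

3

A = 0, B = 0 ↦ 1  ≥
A = 0, B = 1/2 ↦ 1  ≥
A = 0, B = 1 ↦ 1  ≥
A = 1/2, B = 0 ↦ 1/2  <
A = 1/2, B = 1/2 ↦ 1/2  <
A = 1/2, B = 1 ↦ 1/2  <
A = 1, B = 0 ↦ 0  <
A = 1, B = 1/2 ↦ 0  <
A = 1, B = 1 ↦ 0  <
So 3 of the 9 assignments meet the threshold.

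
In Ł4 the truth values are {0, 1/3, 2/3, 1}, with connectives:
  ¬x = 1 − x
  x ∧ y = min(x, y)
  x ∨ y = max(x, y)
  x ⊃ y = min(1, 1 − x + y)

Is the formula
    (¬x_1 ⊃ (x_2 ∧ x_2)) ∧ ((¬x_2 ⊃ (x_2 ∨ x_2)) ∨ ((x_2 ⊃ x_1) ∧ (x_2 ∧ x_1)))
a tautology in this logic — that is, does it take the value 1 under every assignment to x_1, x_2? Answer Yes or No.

Counterexample: take x_1 = 0, x_2 = 0.
¬x_1 = ¬0 = 1
x_2 ∧ x_2 = 0 ∧ 0 = 0
¬x_1 ⊃ (x_2 ∧ x_2) = 1 ⊃ 0 = 0
¬x_2 = ¬0 = 1
x_2 ∨ x_2 = 0 ∨ 0 = 0
¬x_2 ⊃ (x_2 ∨ x_2) = 1 ⊃ 0 = 0
x_2 ⊃ x_1 = 0 ⊃ 0 = 1
x_2 ∧ x_1 = 0 ∧ 0 = 0
(x_2 ⊃ x_1) ∧ (x_2 ∧ x_1) = 1 ∧ 0 = 0
(¬x_2 ⊃ (x_2 ∨ x_2)) ∨ ((x_2 ⊃ x_1) ∧ (x_2 ∧ x_1)) = 0 ∨ 0 = 0
(¬x_1 ⊃ (x_2 ∧ x_2)) ∧ ((¬x_2 ⊃ (x_2 ∨ x_2)) ∨ ((x_2 ⊃ x_1) ∧ (x_2 ∧ x_1))) = 0 ∧ 0 = 0
This gives 0 ≠ 1.

No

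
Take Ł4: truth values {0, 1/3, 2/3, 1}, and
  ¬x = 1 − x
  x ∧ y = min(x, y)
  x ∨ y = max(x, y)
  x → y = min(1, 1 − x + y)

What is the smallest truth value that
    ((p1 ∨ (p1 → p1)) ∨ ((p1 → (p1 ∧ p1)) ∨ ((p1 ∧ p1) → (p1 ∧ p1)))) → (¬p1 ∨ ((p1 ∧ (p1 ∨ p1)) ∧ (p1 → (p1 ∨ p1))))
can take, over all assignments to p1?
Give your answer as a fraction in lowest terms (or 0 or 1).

Take p1 = 1/3:
p1 → p1 = 1/3 → 1/3 = 1
p1 ∨ (p1 → p1) = 1/3 ∨ 1 = 1
p1 ∧ p1 = 1/3 ∧ 1/3 = 1/3
p1 → (p1 ∧ p1) = 1/3 → 1/3 = 1
p1 ∧ p1 = 1/3 ∧ 1/3 = 1/3
p1 ∧ p1 = 1/3 ∧ 1/3 = 1/3
(p1 ∧ p1) → (p1 ∧ p1) = 1/3 → 1/3 = 1
(p1 → (p1 ∧ p1)) ∨ ((p1 ∧ p1) → (p1 ∧ p1)) = 1 ∨ 1 = 1
(p1 ∨ (p1 → p1)) ∨ ((p1 → (p1 ∧ p1)) ∨ ((p1 ∧ p1) → (p1 ∧ p1))) = 1 ∨ 1 = 1
¬p1 = ¬1/3 = 2/3
p1 ∨ p1 = 1/3 ∨ 1/3 = 1/3
p1 ∧ (p1 ∨ p1) = 1/3 ∧ 1/3 = 1/3
p1 ∨ p1 = 1/3 ∨ 1/3 = 1/3
p1 → (p1 ∨ p1) = 1/3 → 1/3 = 1
(p1 ∧ (p1 ∨ p1)) ∧ (p1 → (p1 ∨ p1)) = 1/3 ∧ 1 = 1/3
¬p1 ∨ ((p1 ∧ (p1 ∨ p1)) ∧ (p1 → (p1 ∨ p1))) = 2/3 ∨ 1/3 = 2/3
((p1 ∨ (p1 → p1)) ∨ ((p1 → (p1 ∧ p1)) ∨ ((p1 ∧ p1) → (p1 ∧ p1)))) → (¬p1 ∨ ((p1 ∧ (p1 ∨ p1)) ∧ (p1 → (p1 ∨ p1)))) = 1 → 2/3 = 2/3
No assignment yields a value below 2/3, so this is the minimum.

2/3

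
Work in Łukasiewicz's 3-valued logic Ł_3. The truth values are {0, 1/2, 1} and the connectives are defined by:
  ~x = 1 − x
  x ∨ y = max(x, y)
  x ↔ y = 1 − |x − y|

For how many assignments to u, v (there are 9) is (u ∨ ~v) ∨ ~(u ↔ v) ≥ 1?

6

u = 0, v = 0 ↦ 1  ≥
u = 0, v = 1/2 ↦ 1/2  <
u = 0, v = 1 ↦ 1  ≥
u = 1/2, v = 0 ↦ 1  ≥
u = 1/2, v = 1/2 ↦ 1/2  <
u = 1/2, v = 1 ↦ 1/2  <
u = 1, v = 0 ↦ 1  ≥
u = 1, v = 1/2 ↦ 1  ≥
u = 1, v = 1 ↦ 1  ≥
So 6 of the 9 assignments meet the threshold.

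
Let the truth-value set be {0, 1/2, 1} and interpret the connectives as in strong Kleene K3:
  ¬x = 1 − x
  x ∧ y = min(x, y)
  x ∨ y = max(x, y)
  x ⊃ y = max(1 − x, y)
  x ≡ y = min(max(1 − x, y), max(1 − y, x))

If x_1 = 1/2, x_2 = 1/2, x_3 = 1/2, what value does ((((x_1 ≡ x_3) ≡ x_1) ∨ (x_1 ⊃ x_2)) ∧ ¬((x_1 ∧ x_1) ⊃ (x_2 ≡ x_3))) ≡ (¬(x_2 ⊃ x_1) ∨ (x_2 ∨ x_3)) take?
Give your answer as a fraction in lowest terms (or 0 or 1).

x_1 ≡ x_3 = 1/2 ≡ 1/2 = 1/2
(x_1 ≡ x_3) ≡ x_1 = 1/2 ≡ 1/2 = 1/2
x_1 ⊃ x_2 = 1/2 ⊃ 1/2 = 1/2
((x_1 ≡ x_3) ≡ x_1) ∨ (x_1 ⊃ x_2) = 1/2 ∨ 1/2 = 1/2
x_1 ∧ x_1 = 1/2 ∧ 1/2 = 1/2
x_2 ≡ x_3 = 1/2 ≡ 1/2 = 1/2
(x_1 ∧ x_1) ⊃ (x_2 ≡ x_3) = 1/2 ⊃ 1/2 = 1/2
¬((x_1 ∧ x_1) ⊃ (x_2 ≡ x_3)) = ¬1/2 = 1/2
(((x_1 ≡ x_3) ≡ x_1) ∨ (x_1 ⊃ x_2)) ∧ ¬((x_1 ∧ x_1) ⊃ (x_2 ≡ x_3)) = 1/2 ∧ 1/2 = 1/2
x_2 ⊃ x_1 = 1/2 ⊃ 1/2 = 1/2
¬(x_2 ⊃ x_1) = ¬1/2 = 1/2
x_2 ∨ x_3 = 1/2 ∨ 1/2 = 1/2
¬(x_2 ⊃ x_1) ∨ (x_2 ∨ x_3) = 1/2 ∨ 1/2 = 1/2
((((x_1 ≡ x_3) ≡ x_1) ∨ (x_1 ⊃ x_2)) ∧ ¬((x_1 ∧ x_1) ⊃ (x_2 ≡ x_3))) ≡ (¬(x_2 ⊃ x_1) ∨ (x_2 ∨ x_3)) = 1/2 ≡ 1/2 = 1/2

1/2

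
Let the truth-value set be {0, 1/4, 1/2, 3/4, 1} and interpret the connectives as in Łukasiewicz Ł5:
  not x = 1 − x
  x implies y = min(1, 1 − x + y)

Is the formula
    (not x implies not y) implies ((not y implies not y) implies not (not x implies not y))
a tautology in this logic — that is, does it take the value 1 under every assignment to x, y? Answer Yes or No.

Counterexample: take x = 0, y = 0.
not x = not 0 = 1
not y = not 0 = 1
not x implies not y = 1 implies 1 = 1
not y = not 0 = 1
not y = not 0 = 1
not y implies not y = 1 implies 1 = 1
not x = not 0 = 1
not x implies not y = 1 implies 1 = 1
not (not x implies not y) = not 1 = 0
(not y implies not y) implies not (not x implies not y) = 1 implies 0 = 0
(not x implies not y) implies ((not y implies not y) implies not (not x implies not y)) = 1 implies 0 = 0
This gives 0 ≠ 1.

No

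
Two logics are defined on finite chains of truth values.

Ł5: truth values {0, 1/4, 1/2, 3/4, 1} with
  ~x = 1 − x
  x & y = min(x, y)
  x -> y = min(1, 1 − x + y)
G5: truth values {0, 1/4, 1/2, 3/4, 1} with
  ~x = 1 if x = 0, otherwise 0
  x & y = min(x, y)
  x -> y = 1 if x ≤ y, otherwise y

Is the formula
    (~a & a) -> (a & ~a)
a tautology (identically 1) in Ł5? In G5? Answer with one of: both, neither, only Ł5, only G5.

both

In Ł5: every assignment gives 1 — tautology.
In G5: every assignment gives 1 — tautology.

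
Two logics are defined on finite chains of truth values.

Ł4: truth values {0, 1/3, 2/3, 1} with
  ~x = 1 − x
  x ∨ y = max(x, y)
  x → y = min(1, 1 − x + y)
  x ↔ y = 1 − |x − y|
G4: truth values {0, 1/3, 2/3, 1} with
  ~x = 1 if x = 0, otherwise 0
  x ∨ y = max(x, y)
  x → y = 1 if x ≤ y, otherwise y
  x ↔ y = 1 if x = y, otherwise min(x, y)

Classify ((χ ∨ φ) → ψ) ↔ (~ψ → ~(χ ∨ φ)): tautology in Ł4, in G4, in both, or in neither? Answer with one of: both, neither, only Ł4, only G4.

In Ł4: every assignment gives 1 — tautology.
In G4: at φ = 0, ψ = 1/3, χ = 2/3 the value is 1/3 — not a tautology.

only Ł4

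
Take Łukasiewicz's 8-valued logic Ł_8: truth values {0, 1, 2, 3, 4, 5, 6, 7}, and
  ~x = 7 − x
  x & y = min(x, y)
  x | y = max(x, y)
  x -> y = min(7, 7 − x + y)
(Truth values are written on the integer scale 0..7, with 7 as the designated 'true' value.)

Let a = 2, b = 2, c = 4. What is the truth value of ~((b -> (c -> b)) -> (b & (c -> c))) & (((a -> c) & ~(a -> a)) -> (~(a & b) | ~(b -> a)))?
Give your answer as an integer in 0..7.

5

c -> b = 4 -> 2 = 5
b -> (c -> b) = 2 -> 5 = 7
c -> c = 4 -> 4 = 7
b & (c -> c) = 2 & 7 = 2
(b -> (c -> b)) -> (b & (c -> c)) = 7 -> 2 = 2
~((b -> (c -> b)) -> (b & (c -> c))) = ~2 = 5
a -> c = 2 -> 4 = 7
a -> a = 2 -> 2 = 7
~(a -> a) = ~7 = 0
(a -> c) & ~(a -> a) = 7 & 0 = 0
a & b = 2 & 2 = 2
~(a & b) = ~2 = 5
b -> a = 2 -> 2 = 7
~(b -> a) = ~7 = 0
~(a & b) | ~(b -> a) = 5 | 0 = 5
((a -> c) & ~(a -> a)) -> (~(a & b) | ~(b -> a)) = 0 -> 5 = 7
~((b -> (c -> b)) -> (b & (c -> c))) & (((a -> c) & ~(a -> a)) -> (~(a & b) | ~(b -> a))) = 5 & 7 = 5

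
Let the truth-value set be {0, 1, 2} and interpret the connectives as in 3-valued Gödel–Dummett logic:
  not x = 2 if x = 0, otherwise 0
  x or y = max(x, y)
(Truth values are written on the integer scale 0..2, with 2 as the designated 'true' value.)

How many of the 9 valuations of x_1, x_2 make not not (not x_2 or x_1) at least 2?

7

x_1 = 0, x_2 = 0 ↦ 2  ≥
x_1 = 0, x_2 = 1 ↦ 0  <
x_1 = 0, x_2 = 2 ↦ 0  <
x_1 = 1, x_2 = 0 ↦ 2  ≥
x_1 = 1, x_2 = 1 ↦ 2  ≥
x_1 = 1, x_2 = 2 ↦ 2  ≥
x_1 = 2, x_2 = 0 ↦ 2  ≥
x_1 = 2, x_2 = 1 ↦ 2  ≥
x_1 = 2, x_2 = 2 ↦ 2  ≥
So 7 of the 9 assignments meet the threshold.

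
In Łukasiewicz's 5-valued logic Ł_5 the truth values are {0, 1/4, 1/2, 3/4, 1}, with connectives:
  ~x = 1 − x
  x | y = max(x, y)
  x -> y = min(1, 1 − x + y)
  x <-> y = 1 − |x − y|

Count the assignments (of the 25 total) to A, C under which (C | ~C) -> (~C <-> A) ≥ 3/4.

17

value 1: 13 assignments (counts)
value 3/4: 4 assignments (counts)
value 1/2: 4 assignments
value 1/4: 2 assignments
value 0: 2 assignments
So 17 of the 25 assignments meet the threshold.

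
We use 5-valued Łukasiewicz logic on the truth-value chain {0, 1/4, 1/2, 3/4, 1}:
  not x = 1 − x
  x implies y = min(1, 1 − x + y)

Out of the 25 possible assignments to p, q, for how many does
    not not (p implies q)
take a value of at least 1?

value 1: 15 assignments (counts)
value 3/4: 4 assignments
value 1/2: 3 assignments
value 1/4: 2 assignments
value 0: 1 assignment
So 15 of the 25 assignments meet the threshold.

15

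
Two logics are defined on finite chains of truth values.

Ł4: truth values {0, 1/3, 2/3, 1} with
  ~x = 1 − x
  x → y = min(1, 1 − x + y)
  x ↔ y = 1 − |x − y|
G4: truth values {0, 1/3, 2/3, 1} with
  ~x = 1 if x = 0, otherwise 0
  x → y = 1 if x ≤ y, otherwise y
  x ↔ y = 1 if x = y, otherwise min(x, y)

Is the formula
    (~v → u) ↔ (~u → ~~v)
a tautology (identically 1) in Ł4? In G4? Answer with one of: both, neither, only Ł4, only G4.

only Ł4

In Ł4: every assignment gives 1 — tautology.
In G4: at u = 1/3, v = 0 the value is 1/3 — not a tautology.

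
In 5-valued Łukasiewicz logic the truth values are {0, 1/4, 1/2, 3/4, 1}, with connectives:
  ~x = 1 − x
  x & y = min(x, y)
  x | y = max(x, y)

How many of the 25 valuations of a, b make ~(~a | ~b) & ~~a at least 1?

1

value 1: 1 assignment (counts)
value 3/4: 3 assignments
value 1/2: 5 assignments
value 1/4: 7 assignments
value 0: 9 assignments
So 1 of the 25 assignments meets the threshold.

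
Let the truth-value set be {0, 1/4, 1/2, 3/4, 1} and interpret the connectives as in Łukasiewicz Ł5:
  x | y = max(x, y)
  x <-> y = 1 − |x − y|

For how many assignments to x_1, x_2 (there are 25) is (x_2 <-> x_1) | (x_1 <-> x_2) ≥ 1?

value 1: 5 assignments (counts)
value 3/4: 8 assignments
value 1/2: 6 assignments
value 1/4: 4 assignments
value 0: 2 assignments
So 5 of the 25 assignments meet the threshold.

5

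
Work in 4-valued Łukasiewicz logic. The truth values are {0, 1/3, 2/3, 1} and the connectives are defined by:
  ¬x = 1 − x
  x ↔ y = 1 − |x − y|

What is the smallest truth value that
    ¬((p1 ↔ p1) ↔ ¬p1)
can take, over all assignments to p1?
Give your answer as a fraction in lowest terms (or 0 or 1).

Take p1 = 0:
p1 ↔ p1 = 0 ↔ 0 = 1
¬p1 = ¬0 = 1
(p1 ↔ p1) ↔ ¬p1 = 1 ↔ 1 = 1
¬((p1 ↔ p1) ↔ ¬p1) = ¬1 = 0
No assignment yields a value below 0, so this is the minimum.

0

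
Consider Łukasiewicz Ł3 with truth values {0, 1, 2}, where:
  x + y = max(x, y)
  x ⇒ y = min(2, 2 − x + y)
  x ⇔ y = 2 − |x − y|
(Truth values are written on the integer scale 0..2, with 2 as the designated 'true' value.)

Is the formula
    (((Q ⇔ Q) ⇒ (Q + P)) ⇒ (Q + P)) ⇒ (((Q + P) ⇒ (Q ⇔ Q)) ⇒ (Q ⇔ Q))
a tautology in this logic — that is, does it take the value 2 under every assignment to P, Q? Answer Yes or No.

P = 0, Q = 0 ↦ 2
P = 0, Q = 1 ↦ 2
P = 0, Q = 2 ↦ 2
P = 1, Q = 0 ↦ 2
P = 1, Q = 1 ↦ 2
P = 1, Q = 2 ↦ 2
P = 2, Q = 0 ↦ 2
P = 2, Q = 1 ↦ 2
P = 2, Q = 2 ↦ 2
Every assignment gives a value ≥ 2.

Yes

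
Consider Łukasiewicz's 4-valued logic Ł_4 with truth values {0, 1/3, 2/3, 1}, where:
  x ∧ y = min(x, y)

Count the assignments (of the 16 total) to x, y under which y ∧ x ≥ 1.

x = 0, y = 0 ↦ 0  <
x = 0, y = 1/3 ↦ 0  <
x = 0, y = 2/3 ↦ 0  <
x = 0, y = 1 ↦ 0  <
x = 1/3, y = 0 ↦ 0  <
x = 1/3, y = 1/3 ↦ 1/3  <
x = 1/3, y = 2/3 ↦ 1/3  <
x = 1/3, y = 1 ↦ 1/3  <
x = 2/3, y = 0 ↦ 0  <
x = 2/3, y = 1/3 ↦ 1/3  <
x = 2/3, y = 2/3 ↦ 2/3  <
x = 2/3, y = 1 ↦ 2/3  <
x = 1, y = 0 ↦ 0  <
x = 1, y = 1/3 ↦ 1/3  <
x = 1, y = 2/3 ↦ 2/3  <
x = 1, y = 1 ↦ 1  ≥
So 1 of the 16 assignments meets the threshold.

1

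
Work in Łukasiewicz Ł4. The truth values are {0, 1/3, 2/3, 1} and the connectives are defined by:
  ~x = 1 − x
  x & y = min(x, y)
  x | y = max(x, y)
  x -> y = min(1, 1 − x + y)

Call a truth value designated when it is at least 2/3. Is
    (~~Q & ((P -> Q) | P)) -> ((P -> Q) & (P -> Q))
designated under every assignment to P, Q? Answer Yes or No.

P = 0, Q = 0 ↦ 1
P = 0, Q = 1/3 ↦ 1
P = 0, Q = 2/3 ↦ 1
P = 0, Q = 1 ↦ 1
P = 1/3, Q = 0 ↦ 1
P = 1/3, Q = 1/3 ↦ 1
P = 1/3, Q = 2/3 ↦ 1
P = 1/3, Q = 1 ↦ 1
P = 2/3, Q = 0 ↦ 1
P = 2/3, Q = 1/3 ↦ 1
P = 2/3, Q = 2/3 ↦ 1
P = 2/3, Q = 1 ↦ 1
P = 1, Q = 0 ↦ 1
P = 1, Q = 1/3 ↦ 1
P = 1, Q = 2/3 ↦ 1
P = 1, Q = 1 ↦ 1
Every assignment gives a value ≥ 2/3.

Yes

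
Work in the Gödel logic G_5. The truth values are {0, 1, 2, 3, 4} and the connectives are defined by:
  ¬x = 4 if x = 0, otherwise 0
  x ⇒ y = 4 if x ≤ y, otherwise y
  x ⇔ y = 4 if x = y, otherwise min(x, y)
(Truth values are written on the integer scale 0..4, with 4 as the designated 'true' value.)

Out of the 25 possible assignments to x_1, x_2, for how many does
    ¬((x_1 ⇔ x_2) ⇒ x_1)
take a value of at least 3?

value 4: 1 assignment (counts)
value 0: 24 assignments
So 1 of the 25 assignments meets the threshold.

1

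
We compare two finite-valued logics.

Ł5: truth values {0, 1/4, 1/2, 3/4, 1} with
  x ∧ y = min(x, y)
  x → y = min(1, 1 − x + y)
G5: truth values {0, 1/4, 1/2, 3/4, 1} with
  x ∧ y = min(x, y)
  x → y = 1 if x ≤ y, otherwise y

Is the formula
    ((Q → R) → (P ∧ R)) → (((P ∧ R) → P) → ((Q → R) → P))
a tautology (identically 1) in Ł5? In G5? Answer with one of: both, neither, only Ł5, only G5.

both

In Ł5: every assignment gives 1 — tautology.
In G5: every assignment gives 1 — tautology.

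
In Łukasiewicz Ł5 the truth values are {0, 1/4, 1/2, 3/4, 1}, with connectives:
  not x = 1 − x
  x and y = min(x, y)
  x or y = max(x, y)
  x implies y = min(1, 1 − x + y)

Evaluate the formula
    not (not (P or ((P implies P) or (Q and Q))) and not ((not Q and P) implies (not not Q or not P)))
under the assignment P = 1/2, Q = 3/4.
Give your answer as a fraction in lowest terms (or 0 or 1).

P implies P = 1/2 implies 1/2 = 1
Q and Q = 3/4 and 3/4 = 3/4
(P implies P) or (Q and Q) = 1 or 3/4 = 1
P or ((P implies P) or (Q and Q)) = 1/2 or 1 = 1
not (P or ((P implies P) or (Q and Q))) = not 1 = 0
not Q = not 3/4 = 1/4
not Q and P = 1/4 and 1/2 = 1/4
not Q = not 3/4 = 1/4
not not Q = not 1/4 = 3/4
not P = not 1/2 = 1/2
not not Q or not P = 3/4 or 1/2 = 3/4
(not Q and P) implies (not not Q or not P) = 1/4 implies 3/4 = 1
not ((not Q and P) implies (not not Q or not P)) = not 1 = 0
not (P or ((P implies P) or (Q and Q))) and not ((not Q and P) implies (not not Q or not P)) = 0 and 0 = 0
not (not (P or ((P implies P) or (Q and Q))) and not ((not Q and P) implies (not not Q or not P))) = not 0 = 1

1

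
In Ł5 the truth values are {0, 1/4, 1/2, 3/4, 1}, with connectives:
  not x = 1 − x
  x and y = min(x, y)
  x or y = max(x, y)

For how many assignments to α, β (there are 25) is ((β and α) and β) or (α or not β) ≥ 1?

9

value 1: 9 assignments (counts)
value 3/4: 7 assignments
value 1/2: 5 assignments
value 1/4: 3 assignments
value 0: 1 assignment
So 9 of the 25 assignments meet the threshold.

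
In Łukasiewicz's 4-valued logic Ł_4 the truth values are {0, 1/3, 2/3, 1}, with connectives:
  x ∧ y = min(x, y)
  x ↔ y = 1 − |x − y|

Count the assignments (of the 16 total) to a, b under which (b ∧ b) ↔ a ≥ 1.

4

a = 0, b = 0 ↦ 1  ≥
a = 0, b = 1/3 ↦ 2/3  <
a = 0, b = 2/3 ↦ 1/3  <
a = 0, b = 1 ↦ 0  <
a = 1/3, b = 0 ↦ 2/3  <
a = 1/3, b = 1/3 ↦ 1  ≥
a = 1/3, b = 2/3 ↦ 2/3  <
a = 1/3, b = 1 ↦ 1/3  <
a = 2/3, b = 0 ↦ 1/3  <
a = 2/3, b = 1/3 ↦ 2/3  <
a = 2/3, b = 2/3 ↦ 1  ≥
a = 2/3, b = 1 ↦ 2/3  <
a = 1, b = 0 ↦ 0  <
a = 1, b = 1/3 ↦ 1/3  <
a = 1, b = 2/3 ↦ 2/3  <
a = 1, b = 1 ↦ 1  ≥
So 4 of the 16 assignments meet the threshold.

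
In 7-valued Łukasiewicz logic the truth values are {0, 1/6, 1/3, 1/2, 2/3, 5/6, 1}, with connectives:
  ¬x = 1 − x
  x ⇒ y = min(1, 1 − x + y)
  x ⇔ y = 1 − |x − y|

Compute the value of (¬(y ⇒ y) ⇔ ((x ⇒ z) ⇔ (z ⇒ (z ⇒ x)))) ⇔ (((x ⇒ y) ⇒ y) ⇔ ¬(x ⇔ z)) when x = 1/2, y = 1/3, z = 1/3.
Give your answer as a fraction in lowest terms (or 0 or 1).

y ⇒ y = 1/3 ⇒ 1/3 = 1
¬(y ⇒ y) = ¬1 = 0
x ⇒ z = 1/2 ⇒ 1/3 = 5/6
z ⇒ x = 1/3 ⇒ 1/2 = 1
z ⇒ (z ⇒ x) = 1/3 ⇒ 1 = 1
(x ⇒ z) ⇔ (z ⇒ (z ⇒ x)) = 5/6 ⇔ 1 = 5/6
¬(y ⇒ y) ⇔ ((x ⇒ z) ⇔ (z ⇒ (z ⇒ x))) = 0 ⇔ 5/6 = 1/6
x ⇒ y = 1/2 ⇒ 1/3 = 5/6
(x ⇒ y) ⇒ y = 5/6 ⇒ 1/3 = 1/2
x ⇔ z = 1/2 ⇔ 1/3 = 5/6
¬(x ⇔ z) = ¬5/6 = 1/6
((x ⇒ y) ⇒ y) ⇔ ¬(x ⇔ z) = 1/2 ⇔ 1/6 = 2/3
(¬(y ⇒ y) ⇔ ((x ⇒ z) ⇔ (z ⇒ (z ⇒ x)))) ⇔ (((x ⇒ y) ⇒ y) ⇔ ¬(x ⇔ z)) = 1/6 ⇔ 2/3 = 1/2

1/2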